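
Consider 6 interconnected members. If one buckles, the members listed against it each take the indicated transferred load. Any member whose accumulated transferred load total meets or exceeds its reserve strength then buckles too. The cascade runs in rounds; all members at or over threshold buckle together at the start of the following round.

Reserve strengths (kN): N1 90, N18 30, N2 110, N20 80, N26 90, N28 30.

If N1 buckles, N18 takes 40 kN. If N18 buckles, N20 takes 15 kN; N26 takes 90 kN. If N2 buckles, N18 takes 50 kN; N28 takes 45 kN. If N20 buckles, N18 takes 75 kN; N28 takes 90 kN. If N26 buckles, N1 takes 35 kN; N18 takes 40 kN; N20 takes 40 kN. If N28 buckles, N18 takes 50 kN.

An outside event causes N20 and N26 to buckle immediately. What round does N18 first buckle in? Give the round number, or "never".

Round 1 — N20, N26 buckle (initial).
  N1: +35 → 35 < 90
  N18: +75+40 → 115 ≥ 30
  N28: +90 → 90 ≥ 30
Round 2 — N18, N28 buckle.
No further bucklings.

2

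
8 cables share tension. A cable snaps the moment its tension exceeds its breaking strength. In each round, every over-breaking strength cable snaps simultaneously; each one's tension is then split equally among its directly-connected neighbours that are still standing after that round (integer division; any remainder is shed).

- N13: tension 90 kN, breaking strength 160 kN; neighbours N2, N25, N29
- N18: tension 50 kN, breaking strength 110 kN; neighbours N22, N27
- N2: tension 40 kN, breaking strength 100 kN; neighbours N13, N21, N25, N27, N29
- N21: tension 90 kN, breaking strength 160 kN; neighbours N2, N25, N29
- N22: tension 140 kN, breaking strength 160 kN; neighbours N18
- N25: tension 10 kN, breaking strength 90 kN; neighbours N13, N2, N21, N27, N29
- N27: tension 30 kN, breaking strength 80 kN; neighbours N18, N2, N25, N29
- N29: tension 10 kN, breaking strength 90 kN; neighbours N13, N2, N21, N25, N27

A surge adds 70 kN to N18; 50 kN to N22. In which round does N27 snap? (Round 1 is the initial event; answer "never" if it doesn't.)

2

Round 1 — N18 at 120 > 110; N22 at 190 > 160. N18, N22 snap.
  N18 sheds 120 kN to N27: 120 each.
    N27: 30+120 = 150 > 80
  N22 sheds 190 kN: no online neighbours, lost.
Round 2 — N27 snaps.
  N27 sheds 150 kN to N2, N25, N29: 50 each.
    N2: 40+50 = 90 ≤ 100
    N25: 10+50 = 60 ≤ 90
    N29: 10+50 = 60 ≤ 90
No further breaks.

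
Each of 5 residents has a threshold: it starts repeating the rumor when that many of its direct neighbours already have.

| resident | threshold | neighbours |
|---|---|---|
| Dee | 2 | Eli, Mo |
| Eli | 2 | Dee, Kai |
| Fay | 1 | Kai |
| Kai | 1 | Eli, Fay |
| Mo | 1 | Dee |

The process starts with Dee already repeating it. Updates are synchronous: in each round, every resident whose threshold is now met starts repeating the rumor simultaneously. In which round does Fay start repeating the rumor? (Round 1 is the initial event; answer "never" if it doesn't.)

never

Round 1 — Dee starts repeating the rumor (initial).
Round 2 — checking thresholds:
  Eli: 1 of 2 neighbours < 2, holds.
  Mo: 1 of 1 neighbours ≥ 1, starts repeating the rumor.
Round 3 — no new spreads; cascade stops.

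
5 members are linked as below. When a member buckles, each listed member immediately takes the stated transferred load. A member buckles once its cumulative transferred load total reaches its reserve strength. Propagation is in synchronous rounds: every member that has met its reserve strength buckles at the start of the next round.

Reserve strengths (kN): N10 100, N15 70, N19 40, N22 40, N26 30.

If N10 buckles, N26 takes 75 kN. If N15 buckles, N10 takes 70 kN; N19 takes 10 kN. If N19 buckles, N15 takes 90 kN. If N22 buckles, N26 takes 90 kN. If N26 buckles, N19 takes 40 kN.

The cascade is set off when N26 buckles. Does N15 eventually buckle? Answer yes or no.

Round 1 — N26 buckles (initial).
  N19: +40 → 40 ≥ 40
Round 2 — N19 buckles.
  N15: +90 → 90 ≥ 70
Round 3 — N15 buckles.
  N10: +70 → 70 < 100
No further bucklings.

yes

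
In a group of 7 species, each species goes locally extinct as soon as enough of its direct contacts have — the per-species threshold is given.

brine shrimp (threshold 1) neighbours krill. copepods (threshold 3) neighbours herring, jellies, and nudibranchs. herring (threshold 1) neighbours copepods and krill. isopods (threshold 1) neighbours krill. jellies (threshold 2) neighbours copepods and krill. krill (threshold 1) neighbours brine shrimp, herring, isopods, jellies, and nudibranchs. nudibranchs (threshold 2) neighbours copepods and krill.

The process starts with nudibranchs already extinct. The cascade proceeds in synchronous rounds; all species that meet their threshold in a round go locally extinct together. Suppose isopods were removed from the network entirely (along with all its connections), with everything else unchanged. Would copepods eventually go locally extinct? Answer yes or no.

no

With isopods removed:
Round 1 — nudibranchs goes locally extinct (initial).
Round 2 — checking thresholds:
  copepods: 1 of 3 neighbours < 3, below threshold.
  krill: 1 of 4 neighbours ≥ 1, goes locally extinct.
Round 3 — checking thresholds:
  brine shrimp: 1 of 1 neighbours ≥ 1, goes locally extinct.
  copepods: 1 of 3 neighbours < 3, below threshold.
  herring: 1 of 2 neighbours ≥ 1, goes locally extinct.
  jellies: 1 of 2 neighbours < 2, below threshold.
Round 4 — no new extinctions; cascade stops.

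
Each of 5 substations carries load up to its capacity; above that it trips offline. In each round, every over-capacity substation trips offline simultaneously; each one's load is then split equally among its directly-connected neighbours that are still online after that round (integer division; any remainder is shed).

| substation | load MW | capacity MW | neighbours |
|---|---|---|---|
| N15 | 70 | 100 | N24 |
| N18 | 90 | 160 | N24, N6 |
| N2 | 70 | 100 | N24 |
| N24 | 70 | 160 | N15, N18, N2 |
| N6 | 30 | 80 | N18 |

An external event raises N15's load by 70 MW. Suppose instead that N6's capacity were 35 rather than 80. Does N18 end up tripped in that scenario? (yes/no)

yes

With N6's capacity at 35:
Round 1 — N15 at 140 > 100. N15 trips offline.
  N15 sheds 140 MW to N24: 140 each.
    N24: 70+140 = 210 > 160
Round 2 — N24 trips offline.
  N24 sheds 210 MW to N18, N2: 105 each.
    N18: 90+105 = 195 > 160
    N2: 70+105 = 175 > 100
Round 3 — N18, N2 trip offline.
  N18 sheds 195 MW to N6: 195 each.
    N6: 30+195 = 225 > 35
  N2 sheds 175 MW: no online neighbours, lost.
Round 4 — N6 trips offline.
  N6 sheds 225 MW: no online neighbours, lost.
No further trips.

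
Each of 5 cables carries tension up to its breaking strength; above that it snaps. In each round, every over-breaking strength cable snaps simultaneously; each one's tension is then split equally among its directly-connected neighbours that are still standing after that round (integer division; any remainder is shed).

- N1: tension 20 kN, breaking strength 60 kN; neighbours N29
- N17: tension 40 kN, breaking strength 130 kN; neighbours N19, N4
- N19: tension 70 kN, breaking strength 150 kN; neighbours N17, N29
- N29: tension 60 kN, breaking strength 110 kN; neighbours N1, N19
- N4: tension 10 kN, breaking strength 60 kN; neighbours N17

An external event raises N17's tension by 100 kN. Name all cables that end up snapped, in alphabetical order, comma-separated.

Round 1 — N17 at 140 > 130. N17 snaps.
  N17 sheds 140 kN to N19, N4: 70 each.
    N19: 70+70 = 140 ≤ 150
    N4: 10+70 = 80 > 60
Round 2 — N4 snaps.
  N4 sheds 80 kN: no online neighbours, lost.
No further breaks.

N17, N4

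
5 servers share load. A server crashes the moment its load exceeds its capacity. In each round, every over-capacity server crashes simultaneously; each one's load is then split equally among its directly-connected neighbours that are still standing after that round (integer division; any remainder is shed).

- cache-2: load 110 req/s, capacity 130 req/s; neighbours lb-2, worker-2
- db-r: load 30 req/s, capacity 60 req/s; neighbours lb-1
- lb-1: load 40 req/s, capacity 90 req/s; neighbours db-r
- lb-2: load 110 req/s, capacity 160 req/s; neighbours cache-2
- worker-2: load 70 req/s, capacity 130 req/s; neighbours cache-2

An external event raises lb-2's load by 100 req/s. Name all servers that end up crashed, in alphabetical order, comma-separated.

cache-2, lb-2, worker-2

Round 1 — lb-2 at 210 > 160. lb-2 crashes.
  lb-2 sheds 210 req/s to cache-2: 210 each.
    cache-2: 110+210 = 320 > 130
Round 2 — cache-2 crashes.
  cache-2 sheds 320 req/s to worker-2: 320 each.
    worker-2: 70+320 = 390 > 130
Round 3 — worker-2 crashes.
  worker-2 sheds 390 req/s: no online neighbours, lost.
No further crashes.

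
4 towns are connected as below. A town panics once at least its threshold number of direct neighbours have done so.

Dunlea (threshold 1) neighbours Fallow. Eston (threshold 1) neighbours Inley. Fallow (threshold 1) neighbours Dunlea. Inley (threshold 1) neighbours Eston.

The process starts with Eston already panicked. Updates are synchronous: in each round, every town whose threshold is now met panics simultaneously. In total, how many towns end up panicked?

2

Round 1 — Eston panics (initial).
Round 2 — checking thresholds:
  Inley: 1 of 1 neighbours ≥ 1, panics.
Round 3 — no new panics; cascade stops.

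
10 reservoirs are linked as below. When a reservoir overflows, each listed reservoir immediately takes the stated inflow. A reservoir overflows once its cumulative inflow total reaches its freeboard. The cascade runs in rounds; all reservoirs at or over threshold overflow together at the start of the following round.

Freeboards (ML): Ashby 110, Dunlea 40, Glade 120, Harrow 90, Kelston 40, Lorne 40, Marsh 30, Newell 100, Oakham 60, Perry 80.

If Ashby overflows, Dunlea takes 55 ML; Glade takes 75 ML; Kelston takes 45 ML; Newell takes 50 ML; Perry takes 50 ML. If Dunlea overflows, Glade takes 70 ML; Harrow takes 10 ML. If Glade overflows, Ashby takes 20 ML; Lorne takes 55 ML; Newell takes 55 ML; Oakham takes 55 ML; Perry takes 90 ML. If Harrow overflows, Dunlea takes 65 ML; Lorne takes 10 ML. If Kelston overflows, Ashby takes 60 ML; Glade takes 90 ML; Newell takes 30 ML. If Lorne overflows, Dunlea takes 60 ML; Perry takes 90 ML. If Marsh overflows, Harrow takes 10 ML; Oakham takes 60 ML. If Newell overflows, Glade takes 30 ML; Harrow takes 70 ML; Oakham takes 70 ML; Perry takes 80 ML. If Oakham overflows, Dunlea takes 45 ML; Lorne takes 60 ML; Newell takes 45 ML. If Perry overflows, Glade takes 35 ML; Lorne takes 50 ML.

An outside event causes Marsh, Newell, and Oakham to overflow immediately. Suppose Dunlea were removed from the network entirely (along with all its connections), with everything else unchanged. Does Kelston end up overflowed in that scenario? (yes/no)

With Dunlea removed:
Round 1 — Marsh, Newell, Oakham overflow (initial).
  Glade: +30 → 30 < 120
  Harrow: +10+70 → 80 < 90
  Lorne: +60 → 60 ≥ 40
  Perry: +80 → 80 ≥ 80
Round 2 — Lorne, Perry overflow.
  Glade: +35 → 65 < 120
No further overflows.

no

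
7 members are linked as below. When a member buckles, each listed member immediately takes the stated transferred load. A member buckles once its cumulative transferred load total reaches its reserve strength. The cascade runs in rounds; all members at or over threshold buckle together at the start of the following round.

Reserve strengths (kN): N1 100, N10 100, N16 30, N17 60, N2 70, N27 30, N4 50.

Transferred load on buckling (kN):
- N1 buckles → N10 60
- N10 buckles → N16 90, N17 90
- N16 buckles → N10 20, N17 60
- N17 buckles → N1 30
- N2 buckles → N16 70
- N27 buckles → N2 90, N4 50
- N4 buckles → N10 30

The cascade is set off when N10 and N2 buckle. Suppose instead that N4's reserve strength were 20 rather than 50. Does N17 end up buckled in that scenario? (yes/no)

With N4's reserve strength at 20:
Round 1 — N10, N2 buckle (initial).
  N16: +90+70 → 160 ≥ 30
  N17: +90 → 90 ≥ 60
Round 2 — N16, N17 buckle.
  N1: +30 → 30 < 100
No further bucklings.

yes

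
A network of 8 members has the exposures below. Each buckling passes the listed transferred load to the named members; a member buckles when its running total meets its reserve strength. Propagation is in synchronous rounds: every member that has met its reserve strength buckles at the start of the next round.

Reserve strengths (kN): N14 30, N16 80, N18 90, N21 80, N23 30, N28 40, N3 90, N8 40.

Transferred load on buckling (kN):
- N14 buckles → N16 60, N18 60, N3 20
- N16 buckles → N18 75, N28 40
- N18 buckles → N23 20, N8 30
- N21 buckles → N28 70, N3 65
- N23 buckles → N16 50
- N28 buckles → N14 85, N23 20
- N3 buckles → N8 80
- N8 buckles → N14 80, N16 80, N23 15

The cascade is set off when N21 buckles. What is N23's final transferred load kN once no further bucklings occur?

Round 1 — N21 buckles (initial).
  N28: +70 → 70 ≥ 40
  N3: +65 → 65 < 90
Round 2 — N28 buckles.
  N14: +85 → 85 ≥ 30
  N23: +20 → 20 < 30
Round 3 — N14 buckles.
  N16: +60 → 60 < 80
  N18: +60 → 60 < 90
  N3: +20 → 85 < 90
No further bucklings.

20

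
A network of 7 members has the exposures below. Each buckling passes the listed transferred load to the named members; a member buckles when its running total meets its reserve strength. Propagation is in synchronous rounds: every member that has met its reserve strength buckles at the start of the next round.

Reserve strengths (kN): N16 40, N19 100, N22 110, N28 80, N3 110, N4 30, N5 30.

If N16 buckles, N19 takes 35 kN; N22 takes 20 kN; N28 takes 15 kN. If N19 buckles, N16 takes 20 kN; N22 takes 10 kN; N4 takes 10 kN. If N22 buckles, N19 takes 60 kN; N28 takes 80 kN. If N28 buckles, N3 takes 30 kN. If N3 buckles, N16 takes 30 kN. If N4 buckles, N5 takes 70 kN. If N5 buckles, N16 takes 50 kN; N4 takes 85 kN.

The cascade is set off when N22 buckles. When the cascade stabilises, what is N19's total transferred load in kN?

Round 1 — N22 buckles (initial).
  N19: +60 → 60 < 100
  N28: +80 → 80 ≥ 80
Round 2 — N28 buckles.
  N3: +30 → 30 < 110
No further bucklings.

60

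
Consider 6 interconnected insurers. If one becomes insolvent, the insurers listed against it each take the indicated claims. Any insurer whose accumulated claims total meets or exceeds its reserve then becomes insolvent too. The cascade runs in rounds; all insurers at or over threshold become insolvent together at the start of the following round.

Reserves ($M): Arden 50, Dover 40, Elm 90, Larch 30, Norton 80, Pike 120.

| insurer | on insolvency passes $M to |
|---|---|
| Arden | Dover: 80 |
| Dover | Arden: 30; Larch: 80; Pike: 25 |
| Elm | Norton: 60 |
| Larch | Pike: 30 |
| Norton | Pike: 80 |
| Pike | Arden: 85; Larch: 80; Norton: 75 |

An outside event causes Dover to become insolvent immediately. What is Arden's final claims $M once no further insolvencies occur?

Round 1 — Dover becomes insolvent (initial).
  Arden: +30 → 30 < 50
  Larch: +80 → 80 ≥ 30
  Pike: +25 → 25 < 120
Round 2 — Larch becomes insolvent.
  Pike: +30 → 55 < 120
No further insolvencies.

30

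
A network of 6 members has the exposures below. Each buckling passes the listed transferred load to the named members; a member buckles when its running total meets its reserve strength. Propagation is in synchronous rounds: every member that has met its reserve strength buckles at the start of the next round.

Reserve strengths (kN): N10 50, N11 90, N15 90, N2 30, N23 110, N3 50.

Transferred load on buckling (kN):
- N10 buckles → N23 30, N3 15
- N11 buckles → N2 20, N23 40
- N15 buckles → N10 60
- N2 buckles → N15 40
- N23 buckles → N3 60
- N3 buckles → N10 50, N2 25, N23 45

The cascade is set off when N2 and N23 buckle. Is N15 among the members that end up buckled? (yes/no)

no

Round 1 — N2, N23 buckle (initial).
  N15: +40 → 40 < 90
  N3: +60 → 60 ≥ 50
Round 2 — N3 buckles.
  N10: +50 → 50 ≥ 50
Round 3 — N10 buckles.
No further bucklings.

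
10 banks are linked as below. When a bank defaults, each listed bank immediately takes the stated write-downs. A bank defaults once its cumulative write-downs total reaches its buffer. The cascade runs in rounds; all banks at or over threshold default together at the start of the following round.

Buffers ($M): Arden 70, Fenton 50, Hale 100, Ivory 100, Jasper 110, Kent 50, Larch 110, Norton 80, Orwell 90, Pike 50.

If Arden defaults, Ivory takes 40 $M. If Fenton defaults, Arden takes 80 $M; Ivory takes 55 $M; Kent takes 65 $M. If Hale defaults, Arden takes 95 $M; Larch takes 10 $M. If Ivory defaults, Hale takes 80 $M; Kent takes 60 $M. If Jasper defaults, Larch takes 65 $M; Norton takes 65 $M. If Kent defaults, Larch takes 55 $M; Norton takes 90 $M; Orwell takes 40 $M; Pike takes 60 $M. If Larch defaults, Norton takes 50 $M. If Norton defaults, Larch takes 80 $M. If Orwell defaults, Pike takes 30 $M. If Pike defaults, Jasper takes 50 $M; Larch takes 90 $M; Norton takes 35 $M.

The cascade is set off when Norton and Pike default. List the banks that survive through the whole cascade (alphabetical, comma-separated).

Round 1 — Norton, Pike default (initial).
  Jasper: +50 → 50 < 110
  Larch: +80+90 → 170 ≥ 110
Round 2 — Larch defaults.
No further defaults.

Arden, Fenton, Hale, Ivory, Jasper, Kent, Orwell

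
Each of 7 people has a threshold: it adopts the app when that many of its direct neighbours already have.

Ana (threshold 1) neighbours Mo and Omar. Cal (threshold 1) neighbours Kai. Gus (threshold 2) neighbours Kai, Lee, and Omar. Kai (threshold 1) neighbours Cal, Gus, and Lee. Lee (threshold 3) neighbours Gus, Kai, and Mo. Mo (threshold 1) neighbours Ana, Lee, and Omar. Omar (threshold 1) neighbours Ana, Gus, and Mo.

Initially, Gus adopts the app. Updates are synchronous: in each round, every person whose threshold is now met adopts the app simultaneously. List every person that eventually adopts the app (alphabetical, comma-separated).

Ana, Cal, Gus, Kai, Lee, Mo, Omar

Round 1 — Gus adopts the app (initial).
Round 2 — checking thresholds:
  Kai: 1 of 3 neighbours ≥ 1, adopts the app.
  Lee: 1 of 3 neighbours < 3, holds.
  Omar: 1 of 3 neighbours ≥ 1, adopts the app.
Round 3 — checking thresholds:
  Ana: 1 of 2 neighbours ≥ 1, adopts the app.
  Cal: 1 of 1 neighbours ≥ 1, adopts the app.
  Lee: 2 of 3 neighbours < 3, holds.
  Mo: 1 of 3 neighbours ≥ 1, adopts the app.
Round 4 — checking thresholds:
  Lee: 3 of 3 neighbours ≥ 3, adopts the app.
Round 5 — no new adoptions; cascade stops.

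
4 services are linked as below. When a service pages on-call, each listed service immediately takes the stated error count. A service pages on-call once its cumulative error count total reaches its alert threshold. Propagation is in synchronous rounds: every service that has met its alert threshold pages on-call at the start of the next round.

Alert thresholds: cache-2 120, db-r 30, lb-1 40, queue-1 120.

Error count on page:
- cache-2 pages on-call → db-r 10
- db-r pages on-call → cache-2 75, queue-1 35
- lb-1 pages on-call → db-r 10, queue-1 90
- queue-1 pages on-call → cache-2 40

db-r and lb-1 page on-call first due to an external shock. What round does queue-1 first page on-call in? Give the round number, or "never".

2

Round 1 — db-r, lb-1 page on-call (initial).
  cache-2: +75 → 75 < 120
  queue-1: +35+90 → 125 ≥ 120
Round 2 — queue-1 pages on-call.
  cache-2: +40 → 115 < 120
No further pages.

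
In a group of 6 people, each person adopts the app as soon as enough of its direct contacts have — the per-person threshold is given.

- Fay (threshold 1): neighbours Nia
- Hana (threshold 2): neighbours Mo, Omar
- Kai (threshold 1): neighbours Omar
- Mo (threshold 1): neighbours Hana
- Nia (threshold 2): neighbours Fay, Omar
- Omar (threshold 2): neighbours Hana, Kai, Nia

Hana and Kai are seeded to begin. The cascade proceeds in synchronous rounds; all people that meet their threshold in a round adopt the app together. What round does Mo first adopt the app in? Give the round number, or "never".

2

Round 1 — Hana, Kai adopt the app (initial).
Round 2 — checking thresholds:
  Mo: 1 of 1 neighbours ≥ 1, adopts the app.
  Omar: 2 of 3 neighbours ≥ 2, adopts the app.
Round 3 — no new adoptions; cascade stops.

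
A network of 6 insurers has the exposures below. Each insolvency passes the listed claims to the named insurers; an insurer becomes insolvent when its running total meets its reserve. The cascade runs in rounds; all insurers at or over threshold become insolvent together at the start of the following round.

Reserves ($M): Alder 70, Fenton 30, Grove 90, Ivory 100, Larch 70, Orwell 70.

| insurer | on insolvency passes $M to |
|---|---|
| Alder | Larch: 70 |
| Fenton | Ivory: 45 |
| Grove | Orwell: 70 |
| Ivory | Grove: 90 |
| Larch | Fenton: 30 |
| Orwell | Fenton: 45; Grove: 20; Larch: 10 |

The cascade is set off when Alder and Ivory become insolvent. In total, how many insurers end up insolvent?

Round 1 — Alder, Ivory become insolvent (initial).
  Grove: +90 → 90 ≥ 90
  Larch: +70 → 70 ≥ 70
Round 2 — Grove, Larch become insolvent.
  Fenton: +30 → 30 ≥ 30
  Orwell: +70 → 70 ≥ 70
Round 3 — Fenton, Orwell become insolvent.
No further insolvencies.

6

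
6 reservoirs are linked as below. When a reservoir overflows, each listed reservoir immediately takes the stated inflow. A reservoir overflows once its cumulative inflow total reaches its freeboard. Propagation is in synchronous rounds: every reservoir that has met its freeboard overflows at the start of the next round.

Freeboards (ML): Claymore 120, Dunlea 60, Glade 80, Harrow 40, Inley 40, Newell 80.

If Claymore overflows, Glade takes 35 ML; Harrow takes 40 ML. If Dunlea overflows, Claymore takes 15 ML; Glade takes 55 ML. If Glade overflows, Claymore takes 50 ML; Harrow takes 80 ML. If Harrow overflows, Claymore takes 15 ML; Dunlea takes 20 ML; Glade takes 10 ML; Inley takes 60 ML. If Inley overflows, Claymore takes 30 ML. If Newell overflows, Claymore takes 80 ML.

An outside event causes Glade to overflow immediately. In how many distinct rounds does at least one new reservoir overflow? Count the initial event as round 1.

Round 1 — Glade overflows (initial).
  Claymore: +50 → 50 < 120
  Harrow: +80 → 80 ≥ 40
Round 2 — Harrow overflows.
  Claymore: +15 → 65 < 120
  Dunlea: +20 → 20 < 60
  Inley: +60 → 60 ≥ 40
Round 3 — Inley overflows.
  Claymore: +30 → 95 < 120
No further overflows.

3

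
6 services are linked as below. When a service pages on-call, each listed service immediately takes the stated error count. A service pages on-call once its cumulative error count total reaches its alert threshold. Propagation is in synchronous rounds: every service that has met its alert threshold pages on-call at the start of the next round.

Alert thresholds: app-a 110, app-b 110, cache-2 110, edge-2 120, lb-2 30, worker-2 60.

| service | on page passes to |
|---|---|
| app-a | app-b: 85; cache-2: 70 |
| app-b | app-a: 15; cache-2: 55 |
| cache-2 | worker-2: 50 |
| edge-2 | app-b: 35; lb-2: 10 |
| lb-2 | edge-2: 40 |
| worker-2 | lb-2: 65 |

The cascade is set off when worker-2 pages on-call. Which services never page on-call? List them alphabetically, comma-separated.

app-a, app-b, cache-2, edge-2

Round 1 — worker-2 pages on-call (initial).
  lb-2: +65 → 65 ≥ 30
Round 2 — lb-2 pages on-call.
  edge-2: +40 → 40 < 120
No further pages.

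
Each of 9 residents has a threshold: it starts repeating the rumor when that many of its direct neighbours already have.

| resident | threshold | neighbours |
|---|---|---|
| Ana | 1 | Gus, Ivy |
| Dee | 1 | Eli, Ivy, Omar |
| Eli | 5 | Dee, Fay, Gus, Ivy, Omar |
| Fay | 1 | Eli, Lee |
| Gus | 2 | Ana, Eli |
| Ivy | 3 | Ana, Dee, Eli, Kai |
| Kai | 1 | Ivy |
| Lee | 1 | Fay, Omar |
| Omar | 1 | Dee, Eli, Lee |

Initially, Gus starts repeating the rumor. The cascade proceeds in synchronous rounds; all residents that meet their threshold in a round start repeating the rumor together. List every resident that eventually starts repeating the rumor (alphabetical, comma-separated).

Round 1 — Gus starts repeating the rumor (initial).
Round 2 — checking thresholds:
  Ana: 1 of 2 neighbours ≥ 1, starts repeating the rumor.
  Eli: 1 of 5 neighbours < 5, not yet.
Round 3 — no new spreads; cascade stops.

Ana, Gus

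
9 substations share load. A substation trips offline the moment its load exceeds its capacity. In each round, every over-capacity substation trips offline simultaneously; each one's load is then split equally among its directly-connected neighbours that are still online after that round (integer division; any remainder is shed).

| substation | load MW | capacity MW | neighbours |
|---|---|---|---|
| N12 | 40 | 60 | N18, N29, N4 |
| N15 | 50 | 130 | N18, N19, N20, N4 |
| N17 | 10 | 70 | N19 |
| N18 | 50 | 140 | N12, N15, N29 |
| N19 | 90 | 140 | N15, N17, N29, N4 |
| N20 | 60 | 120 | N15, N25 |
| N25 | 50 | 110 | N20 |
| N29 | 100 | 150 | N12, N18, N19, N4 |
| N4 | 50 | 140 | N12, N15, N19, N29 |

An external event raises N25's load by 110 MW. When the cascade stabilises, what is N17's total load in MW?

70

Round 1 — N25 at 160 > 110. N25 trips offline.
  N25 sheds 160 MW to N20: 160 each.
    N20: 60+160 = 220 > 120
Round 2 — N20 trips offline.
  N20 sheds 220 MW to N15: 220 each.
    N15: 50+220 = 270 > 130
Round 3 — N15 trips offline.
  N15 sheds 270 MW to N18, N19, N4: 90 each.
    N18: 50+90 = 140 ≤ 140
    N19: 90+90 = 180 > 140
    N4: 50+90 = 140 ≤ 140
Round 4 — N19 trips offline.
  N19 sheds 180 MW to N17, N29, N4: 60 each.
    N17: 10+60 = 70 ≤ 70
    N29: 100+60 = 160 > 150
    N4: 140+60 = 200 > 140
Round 5 — N29, N4 trip offline.
  N29 sheds 160 MW to N12, N18: 80 each.
    N12: 40+80 = 120 > 60
    N18: 140+80 = 220 > 140
  N4 sheds 200 MW to N12: 200 each.
    N12: 120+200 = 320 > 60
Round 6 — N12, N18 trip offline.
  N12 sheds 320 MW: no online neighbours, lost.
  N18 sheds 220 MW: no online neighbours, lost.
No further trips.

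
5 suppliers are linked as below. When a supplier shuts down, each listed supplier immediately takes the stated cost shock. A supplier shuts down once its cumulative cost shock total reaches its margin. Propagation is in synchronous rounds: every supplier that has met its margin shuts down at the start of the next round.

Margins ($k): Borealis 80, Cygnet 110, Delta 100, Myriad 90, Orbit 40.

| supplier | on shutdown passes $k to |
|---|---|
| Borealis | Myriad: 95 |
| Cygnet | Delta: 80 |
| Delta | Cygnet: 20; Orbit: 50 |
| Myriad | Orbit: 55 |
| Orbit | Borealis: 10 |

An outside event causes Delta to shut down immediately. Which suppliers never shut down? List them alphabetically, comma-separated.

Round 1 — Delta shuts down (initial).
  Cygnet: +20 → 20 < 110
  Orbit: +50 → 50 ≥ 40
Round 2 — Orbit shuts down.
  Borealis: +10 → 10 < 80
No further shutdowns.

Borealis, Cygnet, Myriad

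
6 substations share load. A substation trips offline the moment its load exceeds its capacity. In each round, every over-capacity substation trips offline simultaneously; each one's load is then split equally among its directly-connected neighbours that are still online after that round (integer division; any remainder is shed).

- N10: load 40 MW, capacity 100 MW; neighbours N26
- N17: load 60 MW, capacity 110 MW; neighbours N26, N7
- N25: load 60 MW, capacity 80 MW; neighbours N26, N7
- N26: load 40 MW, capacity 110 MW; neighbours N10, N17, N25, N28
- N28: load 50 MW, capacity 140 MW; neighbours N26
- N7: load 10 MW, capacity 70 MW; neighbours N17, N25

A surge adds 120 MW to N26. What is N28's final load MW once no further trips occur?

Round 1 — N26 at 160 > 110. N26 trips offline.
  N26 sheds 160 MW to N10, N17, N25, N28: 40 each.
    N10: 40+40 = 80 ≤ 100
    N17: 60+40 = 100 ≤ 110
    N25: 60+40 = 100 > 80
    N28: 50+40 = 90 ≤ 140
Round 2 — N25 trips offline.
  N25 sheds 100 MW to N7: 100 each.
    N7: 10+100 = 110 > 70
Round 3 — N7 trips offline.
  N7 sheds 110 MW to N17: 110 each.
    N17: 100+110 = 210 > 110
Round 4 — N17 trips offline.
  N17 sheds 210 MW: no online neighbours, lost.
No further trips.

90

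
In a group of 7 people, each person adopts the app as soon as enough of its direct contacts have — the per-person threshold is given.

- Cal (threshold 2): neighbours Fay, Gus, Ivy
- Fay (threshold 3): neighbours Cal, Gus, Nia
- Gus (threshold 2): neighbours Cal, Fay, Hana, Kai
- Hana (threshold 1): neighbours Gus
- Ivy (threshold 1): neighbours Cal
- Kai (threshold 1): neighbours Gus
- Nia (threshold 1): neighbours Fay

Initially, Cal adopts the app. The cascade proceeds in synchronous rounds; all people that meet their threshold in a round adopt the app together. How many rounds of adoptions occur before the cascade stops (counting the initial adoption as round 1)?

2

Round 1 — Cal adopts the app (initial).
Round 2 — checking thresholds:
  Fay: 1 of 3 neighbours < 3, holds.
  Gus: 1 of 4 neighbours < 2, holds.
  Ivy: 1 of 1 neighbours ≥ 1, adopts the app.
Round 3 — no new adoptions; cascade stops.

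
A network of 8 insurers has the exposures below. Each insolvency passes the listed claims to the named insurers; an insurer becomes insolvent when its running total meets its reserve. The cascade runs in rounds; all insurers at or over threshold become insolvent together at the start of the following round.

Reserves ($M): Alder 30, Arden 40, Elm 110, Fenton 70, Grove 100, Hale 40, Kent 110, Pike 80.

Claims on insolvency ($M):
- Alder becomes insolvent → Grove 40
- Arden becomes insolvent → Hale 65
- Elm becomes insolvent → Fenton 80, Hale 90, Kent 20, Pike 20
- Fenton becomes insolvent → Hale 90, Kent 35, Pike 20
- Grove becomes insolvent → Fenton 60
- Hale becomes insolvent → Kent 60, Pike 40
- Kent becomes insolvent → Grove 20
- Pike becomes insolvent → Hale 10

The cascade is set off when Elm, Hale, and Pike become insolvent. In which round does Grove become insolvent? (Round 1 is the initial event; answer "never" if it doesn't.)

Round 1 — Elm, Hale, Pike become insolvent (initial).
  Fenton: +80 → 80 ≥ 70
  Kent: +20+60 → 80 < 110
Round 2 — Fenton becomes insolvent.
  Kent: +35 → 115 ≥ 110
Round 3 — Kent becomes insolvent.
  Grove: +20 → 20 < 100
No further insolvencies.

never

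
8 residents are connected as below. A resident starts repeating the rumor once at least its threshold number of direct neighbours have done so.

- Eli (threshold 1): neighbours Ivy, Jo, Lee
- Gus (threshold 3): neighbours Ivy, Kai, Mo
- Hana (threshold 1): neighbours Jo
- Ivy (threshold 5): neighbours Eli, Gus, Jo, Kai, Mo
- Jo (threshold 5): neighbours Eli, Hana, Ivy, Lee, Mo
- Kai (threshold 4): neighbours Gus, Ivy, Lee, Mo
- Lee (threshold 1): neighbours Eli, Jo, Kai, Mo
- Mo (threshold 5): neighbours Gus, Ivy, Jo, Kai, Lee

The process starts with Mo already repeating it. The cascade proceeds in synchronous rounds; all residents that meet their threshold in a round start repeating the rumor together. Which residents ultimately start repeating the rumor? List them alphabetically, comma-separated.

Round 1 — Mo starts repeating the rumor (initial).
Round 2 — checking thresholds:
  Gus: 1 of 3 neighbours < 3, below threshold.
  Ivy: 1 of 5 neighbours < 5, below threshold.
  Jo: 1 of 5 neighbours < 5, below threshold.
  Kai: 1 of 4 neighbours < 4, below threshold.
  Lee: 1 of 4 neighbours ≥ 1, starts repeating the rumor.
Round 3 — checking thresholds:
  Eli: 1 of 3 neighbours ≥ 1, starts repeating the rumor.
  Gus: 1 of 3 neighbours < 3, below threshold.
  Ivy: 1 of 5 neighbours < 5, below threshold.
  Jo: 2 of 5 neighbours < 5, below threshold.
  Kai: 2 of 4 neighbours < 4, below threshold.
Round 4 — no new spreads; cascade stops.

Eli, Lee, Mo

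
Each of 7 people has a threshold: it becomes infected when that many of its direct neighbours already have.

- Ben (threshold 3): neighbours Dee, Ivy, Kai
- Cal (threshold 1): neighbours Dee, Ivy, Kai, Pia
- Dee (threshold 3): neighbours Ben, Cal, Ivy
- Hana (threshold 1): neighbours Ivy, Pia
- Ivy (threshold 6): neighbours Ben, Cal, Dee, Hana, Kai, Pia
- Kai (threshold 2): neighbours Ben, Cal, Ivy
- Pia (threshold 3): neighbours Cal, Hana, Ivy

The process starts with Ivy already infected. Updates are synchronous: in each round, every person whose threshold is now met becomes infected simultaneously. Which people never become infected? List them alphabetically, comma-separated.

Round 1 — Ivy becomes infected (initial).
Round 2 — checking thresholds:
  Ben: 1 of 3 neighbours < 3, holds.
  Cal: 1 of 4 neighbours ≥ 1, becomes infected.
  Dee: 1 of 3 neighbours < 3, holds.
  Hana: 1 of 2 neighbours ≥ 1, becomes infected.
  Kai: 1 of 3 neighbours < 2, holds.
  Pia: 1 of 3 neighbours < 3, holds.
Round 3 — checking thresholds:
  Ben: 1 of 3 neighbours < 3, holds.
  Dee: 2 of 3 neighbours < 3, holds.
  Kai: 2 of 3 neighbours ≥ 2, becomes infected.
  Pia: 3 of 3 neighbours ≥ 3, becomes infected.
Round 4 — no new infections; cascade stops.

Ben, Dee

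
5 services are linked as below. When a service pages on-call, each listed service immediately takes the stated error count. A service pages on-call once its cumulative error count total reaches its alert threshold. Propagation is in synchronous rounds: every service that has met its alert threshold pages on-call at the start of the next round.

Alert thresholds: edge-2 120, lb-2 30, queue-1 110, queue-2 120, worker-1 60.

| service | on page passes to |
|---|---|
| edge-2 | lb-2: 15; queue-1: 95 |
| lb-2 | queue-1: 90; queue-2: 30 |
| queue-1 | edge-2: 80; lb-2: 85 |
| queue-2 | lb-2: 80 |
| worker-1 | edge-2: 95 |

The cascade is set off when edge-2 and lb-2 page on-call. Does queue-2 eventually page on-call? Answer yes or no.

no

Round 1 — edge-2, lb-2 page on-call (initial).
  queue-1: +95+90 → 185 ≥ 110
  queue-2: +30 → 30 < 120
Round 2 — queue-1 pages on-call.
No further pages.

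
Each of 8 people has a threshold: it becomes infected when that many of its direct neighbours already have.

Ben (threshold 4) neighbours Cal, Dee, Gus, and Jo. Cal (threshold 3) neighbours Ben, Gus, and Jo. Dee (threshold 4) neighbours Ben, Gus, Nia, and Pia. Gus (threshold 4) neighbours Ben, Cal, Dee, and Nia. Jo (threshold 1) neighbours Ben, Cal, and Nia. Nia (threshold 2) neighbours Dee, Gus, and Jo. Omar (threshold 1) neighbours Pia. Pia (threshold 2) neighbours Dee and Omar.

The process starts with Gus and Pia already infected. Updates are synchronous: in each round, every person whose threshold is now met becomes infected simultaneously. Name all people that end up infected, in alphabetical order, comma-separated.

Round 1 — Gus, Pia become infected (initial).
Round 2 — checking thresholds:
  Ben: 1 of 4 neighbours < 4, holds.
  Cal: 1 of 3 neighbours < 3, holds.
  Dee: 2 of 4 neighbours < 4, holds.
  Nia: 1 of 3 neighbours < 2, holds.
  Omar: 1 of 1 neighbours ≥ 1, becomes infected.
Round 3 — no new infections; cascade stops.

Gus, Omar, Pia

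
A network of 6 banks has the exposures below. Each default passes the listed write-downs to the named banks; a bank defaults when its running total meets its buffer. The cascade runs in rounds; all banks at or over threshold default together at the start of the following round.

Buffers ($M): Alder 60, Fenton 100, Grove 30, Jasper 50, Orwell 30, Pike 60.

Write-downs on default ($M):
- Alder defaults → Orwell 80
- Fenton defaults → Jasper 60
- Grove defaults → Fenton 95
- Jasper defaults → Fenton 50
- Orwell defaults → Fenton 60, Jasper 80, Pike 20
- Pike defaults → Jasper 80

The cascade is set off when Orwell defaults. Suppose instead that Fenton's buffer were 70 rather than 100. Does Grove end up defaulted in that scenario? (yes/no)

no

With Fenton's buffer at 70:
Round 1 — Orwell defaults (initial).
  Fenton: +60 → 60 < 70
  Jasper: +80 → 80 ≥ 50
  Pike: +20 → 20 < 60
Round 2 — Jasper defaults.
  Fenton: +50 → 110 ≥ 70
Round 3 — Fenton defaults.
No further defaults.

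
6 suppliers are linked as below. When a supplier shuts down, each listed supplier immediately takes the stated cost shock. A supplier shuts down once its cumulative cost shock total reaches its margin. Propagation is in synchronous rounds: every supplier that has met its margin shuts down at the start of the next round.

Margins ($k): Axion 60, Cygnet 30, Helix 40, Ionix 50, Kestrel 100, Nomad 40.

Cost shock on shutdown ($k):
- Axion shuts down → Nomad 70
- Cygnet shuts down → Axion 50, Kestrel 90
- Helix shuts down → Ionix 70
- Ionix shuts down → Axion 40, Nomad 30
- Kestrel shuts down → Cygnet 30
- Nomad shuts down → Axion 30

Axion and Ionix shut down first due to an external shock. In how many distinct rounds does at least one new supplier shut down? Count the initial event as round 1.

Round 1 — Axion, Ionix shut down (initial).
  Nomad: +70+30 → 100 ≥ 40
Round 2 — Nomad shuts down.
No further shutdowns.

2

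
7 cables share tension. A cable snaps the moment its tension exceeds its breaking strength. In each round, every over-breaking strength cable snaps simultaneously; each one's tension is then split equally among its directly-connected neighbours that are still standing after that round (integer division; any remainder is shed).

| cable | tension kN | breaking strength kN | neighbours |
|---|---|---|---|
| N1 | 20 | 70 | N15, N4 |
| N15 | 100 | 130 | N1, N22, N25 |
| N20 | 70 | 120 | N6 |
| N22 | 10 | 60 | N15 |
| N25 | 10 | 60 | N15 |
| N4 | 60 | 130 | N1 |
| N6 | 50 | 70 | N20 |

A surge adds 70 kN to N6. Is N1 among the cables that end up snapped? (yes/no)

no

Round 1 — N6 at 120 > 70. N6 snaps.
  N6 sheds 120 kN to N20: 120 each.
    N20: 70+120 = 190 > 120
Round 2 — N20 snaps.
  N20 sheds 190 kN: no online neighbours, lost.
No further breaks.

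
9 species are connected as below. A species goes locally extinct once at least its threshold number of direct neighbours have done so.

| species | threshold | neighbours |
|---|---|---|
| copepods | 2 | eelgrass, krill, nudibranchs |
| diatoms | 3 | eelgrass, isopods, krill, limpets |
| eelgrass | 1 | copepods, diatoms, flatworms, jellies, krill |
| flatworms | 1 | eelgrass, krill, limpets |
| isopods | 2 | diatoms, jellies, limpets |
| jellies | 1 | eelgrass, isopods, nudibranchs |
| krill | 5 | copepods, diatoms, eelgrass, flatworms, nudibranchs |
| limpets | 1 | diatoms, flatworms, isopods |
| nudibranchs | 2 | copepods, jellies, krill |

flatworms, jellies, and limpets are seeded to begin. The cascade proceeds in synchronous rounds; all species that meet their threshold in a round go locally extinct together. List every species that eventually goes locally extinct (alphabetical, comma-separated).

Round 1 — flatworms, jellies, limpets go locally extinct (initial).
Round 2 — checking thresholds:
  diatoms: 1 of 4 neighbours < 3, not yet.
  eelgrass: 2 of 5 neighbours ≥ 1, goes locally extinct.
  isopods: 2 of 3 neighbours ≥ 2, goes locally extinct.
  krill: 1 of 5 neighbours < 5, not yet.
  nudibranchs: 1 of 3 neighbours < 2, not yet.
Round 3 — checking thresholds:
  copepods: 1 of 3 neighbours < 2, not yet.
  diatoms: 3 of 4 neighbours ≥ 3, goes locally extinct.
  krill: 2 of 5 neighbours < 5, not yet.
  nudibranchs: 1 of 3 neighbours < 2, not yet.
Round 4 — no new extinctions; cascade stops.

diatoms, eelgrass, flatworms, isopods, jellies, limpets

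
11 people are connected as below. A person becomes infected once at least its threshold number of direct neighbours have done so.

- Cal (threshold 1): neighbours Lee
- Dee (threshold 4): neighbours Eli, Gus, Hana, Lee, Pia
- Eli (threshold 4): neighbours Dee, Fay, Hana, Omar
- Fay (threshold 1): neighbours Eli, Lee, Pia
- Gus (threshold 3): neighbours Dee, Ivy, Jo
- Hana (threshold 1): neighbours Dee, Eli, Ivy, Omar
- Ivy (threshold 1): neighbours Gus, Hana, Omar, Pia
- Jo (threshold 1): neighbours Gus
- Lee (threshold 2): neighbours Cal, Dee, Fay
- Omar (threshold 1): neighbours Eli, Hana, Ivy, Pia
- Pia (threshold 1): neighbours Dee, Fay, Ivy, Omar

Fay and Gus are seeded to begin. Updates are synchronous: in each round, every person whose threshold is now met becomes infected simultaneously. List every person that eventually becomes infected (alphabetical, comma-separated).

Round 1 — Fay, Gus become infected (initial).
Round 2 — checking thresholds:
  Dee: 1 of 5 neighbours < 4, holds.
  Eli: 1 of 4 neighbours < 4, holds.
  Ivy: 1 of 4 neighbours ≥ 1, becomes infected.
  Jo: 1 of 1 neighbours ≥ 1, becomes infected.
  Lee: 1 of 3 neighbours < 2, holds.
  Pia: 1 of 4 neighbours ≥ 1, becomes infected.
Round 3 — checking thresholds:
  Dee: 2 of 5 neighbours < 4, holds.
  Eli: 1 of 4 neighbours < 4, holds.
  Hana: 1 of 4 neighbours ≥ 1, becomes infected.
  Lee: 1 of 3 neighbours < 2, holds.
  Omar: 2 of 4 neighbours ≥ 1, becomes infected.
Round 4 — no new infections; cascade stops.

Fay, Gus, Hana, Ivy, Jo, Omar, Pia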